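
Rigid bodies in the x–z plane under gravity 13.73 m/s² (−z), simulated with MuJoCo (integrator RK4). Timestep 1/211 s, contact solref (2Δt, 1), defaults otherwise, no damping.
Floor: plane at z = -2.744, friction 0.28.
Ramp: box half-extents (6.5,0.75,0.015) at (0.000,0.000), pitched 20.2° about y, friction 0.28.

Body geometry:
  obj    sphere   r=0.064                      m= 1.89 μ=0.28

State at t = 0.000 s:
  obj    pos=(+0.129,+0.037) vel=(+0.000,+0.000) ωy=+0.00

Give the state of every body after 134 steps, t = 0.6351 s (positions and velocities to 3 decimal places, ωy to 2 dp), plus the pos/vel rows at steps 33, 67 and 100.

State at t = 0.6351 s:
  obj    pos=(+0.770,-0.199) vel=(+2.018,-0.743) ωy=+33.59

Key-timestep trajectory:
   step    t(s)  obj.x    obj.z    obj.vx   obj.vz 
     33  0.1564   +0.168  +0.022  +0.497  -0.183
     67  0.3175   +0.289  -0.022  +1.009  -0.371
    100  0.4739   +0.486  -0.095  +1.506  -0.554


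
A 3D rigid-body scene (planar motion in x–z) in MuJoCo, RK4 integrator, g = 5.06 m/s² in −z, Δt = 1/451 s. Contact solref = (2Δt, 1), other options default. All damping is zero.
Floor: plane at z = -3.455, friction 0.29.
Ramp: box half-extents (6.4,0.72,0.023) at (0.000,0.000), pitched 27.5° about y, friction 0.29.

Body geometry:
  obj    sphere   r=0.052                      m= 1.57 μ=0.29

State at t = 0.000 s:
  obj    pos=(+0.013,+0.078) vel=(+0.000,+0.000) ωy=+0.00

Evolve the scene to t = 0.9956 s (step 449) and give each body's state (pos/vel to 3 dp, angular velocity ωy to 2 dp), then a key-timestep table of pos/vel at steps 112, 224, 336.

State at t = 0.9956 s:
  obj    pos=(+0.747,-0.304) vel=(+1.474,-0.767) ωy=+31.95

Key-timestep trajectory:
   step    t(s)  obj.x    obj.z    obj.vx   obj.vz 
    112  0.2483   +0.059  +0.054  +0.368  -0.191
    224  0.4967   +0.196  -0.017  +0.735  -0.383
    336  0.7450   +0.424  -0.136  +1.103  -0.574


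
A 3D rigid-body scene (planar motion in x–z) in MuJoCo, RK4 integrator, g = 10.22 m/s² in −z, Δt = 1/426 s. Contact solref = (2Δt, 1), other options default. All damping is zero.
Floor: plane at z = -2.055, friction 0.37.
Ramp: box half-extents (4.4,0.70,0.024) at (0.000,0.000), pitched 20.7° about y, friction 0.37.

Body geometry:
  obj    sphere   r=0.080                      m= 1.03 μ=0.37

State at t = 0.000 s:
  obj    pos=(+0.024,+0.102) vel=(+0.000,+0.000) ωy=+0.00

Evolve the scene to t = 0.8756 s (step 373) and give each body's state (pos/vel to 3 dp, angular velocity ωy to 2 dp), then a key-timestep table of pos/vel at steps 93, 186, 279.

State at t = 0.8756 s:
  obj    pos=(+0.949,-0.248) vel=(+2.114,-0.799) ωy=+28.24

Key-timestep trajectory:
   step    t(s)  obj.x    obj.z    obj.vx   obj.vz 
     93  0.2183   +0.082  +0.080  +0.527  -0.199
    186  0.4366   +0.254  +0.015  +1.054  -0.398
    279  0.6549   +0.542  -0.094  +1.581  -0.597


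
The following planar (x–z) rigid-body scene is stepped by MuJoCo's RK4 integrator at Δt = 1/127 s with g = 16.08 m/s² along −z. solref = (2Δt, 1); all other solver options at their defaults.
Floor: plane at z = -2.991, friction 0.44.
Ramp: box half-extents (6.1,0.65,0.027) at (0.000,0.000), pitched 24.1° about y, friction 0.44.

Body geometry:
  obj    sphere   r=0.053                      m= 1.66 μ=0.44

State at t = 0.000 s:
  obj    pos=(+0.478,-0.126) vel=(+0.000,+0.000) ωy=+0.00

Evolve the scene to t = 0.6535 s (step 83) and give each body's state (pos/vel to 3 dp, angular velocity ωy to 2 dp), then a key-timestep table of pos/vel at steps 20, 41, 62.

State at t = 0.6535 s:
  obj    pos=(+1.392,-0.535) vel=(+2.798,-1.251) ωy=+57.81

Key-timestep trajectory:
   step    t(s)  obj.x    obj.z    obj.vx   obj.vz 
     20  0.1575   +0.531  -0.150  +0.674  -0.302
     41  0.3228   +0.701  -0.226  +1.382  -0.618
     62  0.4882   +0.988  -0.354  +2.090  -0.935


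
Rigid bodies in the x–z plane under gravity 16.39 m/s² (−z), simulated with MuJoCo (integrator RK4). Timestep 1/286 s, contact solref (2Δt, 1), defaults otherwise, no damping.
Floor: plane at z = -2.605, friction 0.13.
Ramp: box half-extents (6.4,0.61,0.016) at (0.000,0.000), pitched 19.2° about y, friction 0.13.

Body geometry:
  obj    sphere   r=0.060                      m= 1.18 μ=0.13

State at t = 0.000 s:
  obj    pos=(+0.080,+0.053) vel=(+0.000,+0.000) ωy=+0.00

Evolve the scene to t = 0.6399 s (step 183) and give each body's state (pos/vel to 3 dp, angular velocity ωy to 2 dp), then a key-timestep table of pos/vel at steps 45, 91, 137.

State at t = 0.6399 s:
  obj    pos=(+0.824,-0.207) vel=(+2.327,-0.810) ωy=+41.05

Key-timestep trajectory:
   step    t(s)  obj.x    obj.z    obj.vx   obj.vz 
     45  0.1573   +0.125  +0.037  +0.572  -0.199
     91  0.3182   +0.264  -0.011  +1.157  -0.403
    137  0.4790   +0.497  -0.093  +1.742  -0.607


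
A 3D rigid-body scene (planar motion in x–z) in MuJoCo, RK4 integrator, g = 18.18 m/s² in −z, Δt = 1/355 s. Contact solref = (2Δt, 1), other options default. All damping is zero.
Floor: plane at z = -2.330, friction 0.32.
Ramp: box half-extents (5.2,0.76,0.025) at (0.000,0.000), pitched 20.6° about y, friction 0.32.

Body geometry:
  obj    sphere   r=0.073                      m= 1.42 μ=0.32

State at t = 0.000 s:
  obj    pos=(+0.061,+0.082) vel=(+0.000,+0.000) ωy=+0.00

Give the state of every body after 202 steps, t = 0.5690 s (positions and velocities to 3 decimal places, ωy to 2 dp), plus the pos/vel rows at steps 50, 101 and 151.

State at t = 0.5690 s:
  obj    pos=(+0.753,-0.178) vel=(+2.434,-0.915) ωy=+35.61

Key-timestep trajectory:
   step    t(s)  obj.x    obj.z    obj.vx   obj.vz 
     50  0.1408   +0.103  +0.066  +0.602  -0.226
    101  0.2845   +0.234  +0.017  +1.217  -0.457
    151  0.4254   +0.448  -0.064  +1.819  -0.684


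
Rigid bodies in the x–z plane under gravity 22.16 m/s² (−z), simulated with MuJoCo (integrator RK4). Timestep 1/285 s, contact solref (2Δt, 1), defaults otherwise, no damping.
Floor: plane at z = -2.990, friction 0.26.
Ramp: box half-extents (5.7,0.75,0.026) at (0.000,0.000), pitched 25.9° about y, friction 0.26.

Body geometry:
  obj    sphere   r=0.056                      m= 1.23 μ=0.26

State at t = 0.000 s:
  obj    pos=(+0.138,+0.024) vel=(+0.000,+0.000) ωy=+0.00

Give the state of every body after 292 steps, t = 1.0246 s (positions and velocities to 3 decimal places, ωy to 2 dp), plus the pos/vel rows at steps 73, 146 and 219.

State at t = 1.0246 s:
  obj    pos=(+3.403,-1.561) vel=(+6.372,-3.094) ωy=+126.48

Key-timestep trajectory:
   step    t(s)  obj.x    obj.z    obj.vx   obj.vz 
     73  0.2561   +0.342  -0.075  +1.593  -0.774
    146  0.5123   +0.954  -0.372  +3.186  -1.547
    219  0.7684   +1.974  -0.868  +4.779  -2.321


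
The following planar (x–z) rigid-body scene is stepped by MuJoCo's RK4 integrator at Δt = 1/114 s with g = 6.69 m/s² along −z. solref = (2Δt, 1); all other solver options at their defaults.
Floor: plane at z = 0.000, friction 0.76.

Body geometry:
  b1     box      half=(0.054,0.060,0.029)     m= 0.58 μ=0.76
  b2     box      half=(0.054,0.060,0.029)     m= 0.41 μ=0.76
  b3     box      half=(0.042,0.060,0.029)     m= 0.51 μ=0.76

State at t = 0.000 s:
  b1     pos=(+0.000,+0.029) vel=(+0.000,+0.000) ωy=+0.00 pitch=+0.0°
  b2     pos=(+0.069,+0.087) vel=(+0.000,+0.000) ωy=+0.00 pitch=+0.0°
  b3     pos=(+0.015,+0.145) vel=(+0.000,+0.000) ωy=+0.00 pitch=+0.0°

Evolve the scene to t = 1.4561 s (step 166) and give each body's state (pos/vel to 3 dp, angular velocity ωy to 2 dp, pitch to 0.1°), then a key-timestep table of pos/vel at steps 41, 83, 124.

State at t = 1.4561 s:
  b1     pos=(+0.000,+0.029) vel=(+0.000,+0.000) ωy=+0.00 pitch=+0.0°
  b2     pos=(+0.125,+0.054) vel=(-0.001,+0.004) ωy=-0.04 pitch=+90.3°
  b3     pos=(-0.027,+0.100) vel=(+0.000,+0.000) ωy=+0.00 pitch=-90.0°

Key-timestep trajectory:
   step    t(s)  b1.x    b1.z    b1.vx   b1.vz   b2.x    b2.z    b2.vx   b2.vz   b3.x    b3.z    b3.vx   b3.vz 
     41  0.3596   +0.000  +0.029  +0.000  +0.000   +0.069  +0.087  +0.001  +0.000   +0.012  +0.145  -0.038  -0.004
     83  0.7281   +0.000  +0.029  -0.001  +0.001   +0.090  +0.059  +0.179  -0.146   -0.038  +0.105  -0.045  +0.015
    124  1.0877   +0.000  +0.029  +0.000  +0.000   +0.134  +0.058  -0.098  -0.033   -0.027  +0.100  -0.001  +0.001


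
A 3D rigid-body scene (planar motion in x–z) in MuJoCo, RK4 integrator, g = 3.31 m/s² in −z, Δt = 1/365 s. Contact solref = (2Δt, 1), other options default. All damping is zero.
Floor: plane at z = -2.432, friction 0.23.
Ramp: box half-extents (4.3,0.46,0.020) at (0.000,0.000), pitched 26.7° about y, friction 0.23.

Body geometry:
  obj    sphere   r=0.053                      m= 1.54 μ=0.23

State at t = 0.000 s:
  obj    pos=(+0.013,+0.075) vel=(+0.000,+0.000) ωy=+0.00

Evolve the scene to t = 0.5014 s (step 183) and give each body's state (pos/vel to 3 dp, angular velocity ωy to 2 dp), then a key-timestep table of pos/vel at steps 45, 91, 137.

State at t = 0.5014 s:
  obj    pos=(+0.132,+0.015) vel=(+0.476,-0.239) ωy=+10.05

Key-timestep trajectory:
   step    t(s)  obj.x    obj.z    obj.vx   obj.vz 
     45  0.1233   +0.020  +0.072  +0.117  -0.059
     91  0.2493   +0.043  +0.060  +0.237  -0.119
    137  0.3753   +0.080  +0.042  +0.356  -0.179


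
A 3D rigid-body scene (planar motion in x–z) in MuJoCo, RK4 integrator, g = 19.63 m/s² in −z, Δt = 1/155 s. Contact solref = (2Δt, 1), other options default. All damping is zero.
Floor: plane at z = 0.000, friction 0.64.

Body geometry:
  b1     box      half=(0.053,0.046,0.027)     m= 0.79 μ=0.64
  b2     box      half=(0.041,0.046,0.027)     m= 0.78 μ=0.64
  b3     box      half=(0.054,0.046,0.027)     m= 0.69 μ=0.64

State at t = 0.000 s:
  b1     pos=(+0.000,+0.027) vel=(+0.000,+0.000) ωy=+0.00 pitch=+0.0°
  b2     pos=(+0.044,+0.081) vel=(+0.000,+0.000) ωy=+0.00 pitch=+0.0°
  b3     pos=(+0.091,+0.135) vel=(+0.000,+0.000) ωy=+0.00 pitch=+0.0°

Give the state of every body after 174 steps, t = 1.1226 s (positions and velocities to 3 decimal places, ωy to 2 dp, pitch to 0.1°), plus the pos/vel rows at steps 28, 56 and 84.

State at t = 1.1226 s:
  b1     pos=(+0.000,+0.027) vel=(+0.000,+0.000) ωy=+0.00 pitch=+0.0°
  b2     pos=(+0.087,+0.041) vel=(+0.000,+0.000) ωy=+0.00 pitch=+90.0°
  b3     pos=(+0.267,+0.027) vel=(+0.000,+0.000) ωy=+0.00 pitch=+180.0°

Key-timestep trajectory:
   step    t(s)  b1.x    b1.z    b1.vx   b1.vz   b2.x    b2.z    b2.vx   b2.vz   b3.x    b3.z    b3.vx   b3.vz 
     28  0.1806   +0.000  +0.027  +0.000  +0.001   +0.077  +0.068  +0.394  -0.636   +0.156  +0.054  +0.452  +0.046
     56  0.3613   +0.000  +0.027  +0.000  +0.000   +0.087  +0.041  +0.000  +0.000   +0.207  +0.060  +0.086  +0.003
     84  0.5419   +0.000  +0.027  +0.000  +0.000   +0.087  +0.041  +0.000  +0.000   +0.234  +0.055  +0.355  -0.201


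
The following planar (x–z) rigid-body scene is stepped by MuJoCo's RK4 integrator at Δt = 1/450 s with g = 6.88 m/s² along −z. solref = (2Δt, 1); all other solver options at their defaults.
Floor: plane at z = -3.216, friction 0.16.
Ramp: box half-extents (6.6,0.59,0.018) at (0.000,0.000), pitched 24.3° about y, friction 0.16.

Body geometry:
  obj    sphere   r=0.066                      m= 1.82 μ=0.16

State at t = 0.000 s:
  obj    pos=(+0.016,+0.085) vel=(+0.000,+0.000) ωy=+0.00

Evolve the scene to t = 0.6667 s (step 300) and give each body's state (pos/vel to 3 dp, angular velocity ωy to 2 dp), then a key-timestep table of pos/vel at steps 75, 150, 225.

State at t = 0.6667 s:
  obj    pos=(+0.426,-0.100) vel=(+1.229,-0.555) ωy=+20.42

Key-timestep trajectory:
   step    t(s)  obj.x    obj.z    obj.vx   obj.vz 
     75  0.1667   +0.042  +0.073  +0.307  -0.139
    150  0.3333   +0.118  +0.039  +0.614  -0.277
    225  0.5000   +0.246  -0.019  +0.922  -0.416


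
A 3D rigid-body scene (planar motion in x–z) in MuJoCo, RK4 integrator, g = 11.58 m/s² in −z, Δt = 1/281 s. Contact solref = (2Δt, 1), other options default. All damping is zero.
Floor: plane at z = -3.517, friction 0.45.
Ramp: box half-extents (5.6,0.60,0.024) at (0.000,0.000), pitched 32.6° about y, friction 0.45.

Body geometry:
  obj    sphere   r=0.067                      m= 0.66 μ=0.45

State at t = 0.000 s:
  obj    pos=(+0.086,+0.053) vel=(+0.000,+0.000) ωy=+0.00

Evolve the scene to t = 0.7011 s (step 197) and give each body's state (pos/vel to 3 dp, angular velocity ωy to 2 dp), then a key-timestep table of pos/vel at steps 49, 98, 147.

State at t = 0.7011 s:
  obj    pos=(+1.009,-0.537) vel=(+2.632,-1.683) ωy=+46.62

Key-timestep trajectory:
   step    t(s)  obj.x    obj.z    obj.vx   obj.vz 
     49  0.1744   +0.143  +0.016  +0.655  -0.419
     98  0.3488   +0.314  -0.093  +1.309  -0.837
    147  0.5231   +0.600  -0.276  +1.964  -1.256


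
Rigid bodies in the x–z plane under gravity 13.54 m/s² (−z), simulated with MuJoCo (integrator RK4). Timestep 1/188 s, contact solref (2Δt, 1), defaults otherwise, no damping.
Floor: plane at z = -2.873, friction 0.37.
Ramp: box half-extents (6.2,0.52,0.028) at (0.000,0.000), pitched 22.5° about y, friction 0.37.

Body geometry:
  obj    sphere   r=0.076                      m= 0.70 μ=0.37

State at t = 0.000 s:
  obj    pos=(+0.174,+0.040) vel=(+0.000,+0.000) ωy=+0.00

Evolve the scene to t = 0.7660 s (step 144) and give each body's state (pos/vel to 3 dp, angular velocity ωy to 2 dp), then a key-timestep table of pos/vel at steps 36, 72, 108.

State at t = 0.7660 s:
  obj    pos=(+1.177,-0.375) vel=(+2.619,-1.085) ωy=+37.29

Key-timestep trajectory:
   step    t(s)  obj.x    obj.z    obj.vx   obj.vz 
     36  0.1915   +0.237  +0.014  +0.655  -0.271
     72  0.3830   +0.425  -0.063  +1.310  -0.542
    108  0.5745   +0.738  -0.193  +1.964  -0.814


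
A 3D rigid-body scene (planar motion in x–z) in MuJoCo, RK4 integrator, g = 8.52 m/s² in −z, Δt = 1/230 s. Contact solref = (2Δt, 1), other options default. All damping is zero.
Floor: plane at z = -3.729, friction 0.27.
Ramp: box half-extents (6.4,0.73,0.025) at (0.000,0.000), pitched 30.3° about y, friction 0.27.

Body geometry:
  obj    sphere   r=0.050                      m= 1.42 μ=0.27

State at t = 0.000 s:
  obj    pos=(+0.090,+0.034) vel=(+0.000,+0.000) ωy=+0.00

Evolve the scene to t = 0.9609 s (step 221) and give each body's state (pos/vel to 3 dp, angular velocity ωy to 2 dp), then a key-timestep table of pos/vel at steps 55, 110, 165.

State at t = 0.9609 s:
  obj    pos=(+1.314,-0.681) vel=(+2.547,-1.489) ωy=+58.99

Key-timestep trajectory:
   step    t(s)  obj.x    obj.z    obj.vx   obj.vz 
     55  0.2391   +0.166  -0.010  +0.634  -0.371
    110  0.4783   +0.393  -0.143  +1.268  -0.741
    165  0.7174   +0.772  -0.364  +1.902  -1.111


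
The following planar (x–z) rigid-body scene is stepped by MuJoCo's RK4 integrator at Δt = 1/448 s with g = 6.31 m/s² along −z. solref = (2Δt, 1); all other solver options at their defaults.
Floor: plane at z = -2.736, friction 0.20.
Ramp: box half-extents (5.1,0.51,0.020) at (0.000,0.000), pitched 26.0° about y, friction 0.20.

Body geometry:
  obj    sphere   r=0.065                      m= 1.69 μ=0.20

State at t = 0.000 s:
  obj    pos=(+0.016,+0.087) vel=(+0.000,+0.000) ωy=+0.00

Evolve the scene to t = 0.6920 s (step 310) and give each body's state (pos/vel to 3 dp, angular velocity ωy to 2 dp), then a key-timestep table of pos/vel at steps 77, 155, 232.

State at t = 0.6920 s:
  obj    pos=(+0.441,-0.121) vel=(+1.229,-0.599) ωy=+21.03

Key-timestep trajectory:
   step    t(s)  obj.x    obj.z    obj.vx   obj.vz 
     77  0.1719   +0.042  +0.074  +0.305  -0.149
    155  0.3460   +0.122  +0.035  +0.614  -0.300
    232  0.5179   +0.254  -0.029  +0.920  -0.449


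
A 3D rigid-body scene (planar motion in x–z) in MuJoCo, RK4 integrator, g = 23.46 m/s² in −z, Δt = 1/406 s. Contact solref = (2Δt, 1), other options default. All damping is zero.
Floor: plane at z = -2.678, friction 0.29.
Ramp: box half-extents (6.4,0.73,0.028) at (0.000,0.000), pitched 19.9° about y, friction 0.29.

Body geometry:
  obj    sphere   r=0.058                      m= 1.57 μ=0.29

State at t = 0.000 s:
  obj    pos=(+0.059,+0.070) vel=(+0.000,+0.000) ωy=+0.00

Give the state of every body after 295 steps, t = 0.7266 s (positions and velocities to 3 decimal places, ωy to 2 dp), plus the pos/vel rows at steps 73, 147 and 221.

State at t = 0.7266 s:
  obj    pos=(+1.475,-0.442) vel=(+3.897,-1.411) ωy=+71.45

Key-timestep trajectory:
   step    t(s)  obj.x    obj.z    obj.vx   obj.vz 
     73  0.1798   +0.146  +0.039  +0.964  -0.349
    147  0.3621   +0.411  -0.057  +1.942  -0.703
    221  0.5443   +0.854  -0.218  +2.920  -1.057


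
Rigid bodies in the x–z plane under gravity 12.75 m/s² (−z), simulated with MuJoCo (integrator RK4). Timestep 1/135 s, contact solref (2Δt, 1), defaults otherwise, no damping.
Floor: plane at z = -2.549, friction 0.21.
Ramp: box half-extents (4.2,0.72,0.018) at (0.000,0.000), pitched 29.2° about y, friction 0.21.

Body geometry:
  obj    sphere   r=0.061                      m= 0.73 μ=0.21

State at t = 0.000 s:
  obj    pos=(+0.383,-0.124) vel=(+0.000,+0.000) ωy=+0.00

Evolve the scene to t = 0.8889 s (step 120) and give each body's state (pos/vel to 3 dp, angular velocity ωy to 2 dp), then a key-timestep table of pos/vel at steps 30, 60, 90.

State at t = 0.8889 s:
  obj    pos=(+1.916,-0.980) vel=(+3.448,-1.927) ωy=+64.71

Key-timestep trajectory:
   step    t(s)  obj.x    obj.z    obj.vx   obj.vz 
     30  0.2222   +0.479  -0.177  +0.862  -0.482
     60  0.4444   +0.766  -0.338  +1.724  -0.964
     90  0.6667   +1.245  -0.606  +2.586  -1.445


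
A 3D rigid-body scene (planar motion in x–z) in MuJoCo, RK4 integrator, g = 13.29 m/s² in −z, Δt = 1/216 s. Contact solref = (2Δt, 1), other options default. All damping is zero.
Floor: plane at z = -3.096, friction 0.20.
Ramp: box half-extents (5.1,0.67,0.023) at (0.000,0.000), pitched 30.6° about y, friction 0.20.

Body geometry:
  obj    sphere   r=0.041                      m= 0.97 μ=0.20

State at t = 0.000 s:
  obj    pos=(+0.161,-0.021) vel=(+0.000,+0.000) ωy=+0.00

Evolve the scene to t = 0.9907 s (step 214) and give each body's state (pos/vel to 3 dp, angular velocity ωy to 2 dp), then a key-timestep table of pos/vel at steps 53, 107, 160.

State at t = 0.9907 s:
  obj    pos=(+2.203,-1.228) vel=(+4.121,-2.437) ωy=+116.74

Key-timestep trajectory:
   step    t(s)  obj.x    obj.z    obj.vx   obj.vz 
     53  0.2454   +0.286  -0.095  +1.021  -0.604
    107  0.4954   +0.672  -0.323  +2.061  -1.219
    160  0.7407   +1.302  -0.696  +3.081  -1.822


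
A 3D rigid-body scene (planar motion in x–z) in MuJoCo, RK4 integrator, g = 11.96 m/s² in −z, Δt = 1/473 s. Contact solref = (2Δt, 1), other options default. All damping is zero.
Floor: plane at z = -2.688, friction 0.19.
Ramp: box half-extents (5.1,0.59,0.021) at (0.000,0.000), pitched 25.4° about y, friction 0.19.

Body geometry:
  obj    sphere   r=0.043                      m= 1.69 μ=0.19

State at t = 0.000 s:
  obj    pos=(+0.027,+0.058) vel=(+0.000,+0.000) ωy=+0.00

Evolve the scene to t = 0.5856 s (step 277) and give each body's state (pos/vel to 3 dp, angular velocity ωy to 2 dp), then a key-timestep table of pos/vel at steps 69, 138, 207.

State at t = 0.5856 s:
  obj    pos=(+0.595,-0.212) vel=(+1.939,-0.921) ωy=+49.90

Key-timestep trajectory:
   step    t(s)  obj.x    obj.z    obj.vx   obj.vz 
     69  0.1459   +0.062  +0.041  +0.483  -0.229
    138  0.2918   +0.168  -0.009  +0.966  -0.459
    207  0.4376   +0.344  -0.093  +1.449  -0.688


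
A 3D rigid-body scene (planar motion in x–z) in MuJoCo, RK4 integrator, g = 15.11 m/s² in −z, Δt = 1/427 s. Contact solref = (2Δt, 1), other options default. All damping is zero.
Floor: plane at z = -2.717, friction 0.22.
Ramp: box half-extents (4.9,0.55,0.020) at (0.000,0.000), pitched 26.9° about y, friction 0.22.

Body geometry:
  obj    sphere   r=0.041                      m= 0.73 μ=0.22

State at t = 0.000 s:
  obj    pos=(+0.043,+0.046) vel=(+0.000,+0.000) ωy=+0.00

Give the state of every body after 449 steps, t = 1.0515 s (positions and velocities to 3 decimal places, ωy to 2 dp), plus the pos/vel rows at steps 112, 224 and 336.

State at t = 1.0515 s:
  obj    pos=(+2.451,-1.175) vel=(+4.579,-2.323) ωy=+125.22

Key-timestep trajectory:
   step    t(s)  obj.x    obj.z    obj.vx   obj.vz 
    112  0.2623   +0.193  -0.030  +1.142  -0.580
    224  0.5246   +0.642  -0.258  +2.285  -1.159
    336  0.7869   +1.392  -0.638  +3.427  -1.738


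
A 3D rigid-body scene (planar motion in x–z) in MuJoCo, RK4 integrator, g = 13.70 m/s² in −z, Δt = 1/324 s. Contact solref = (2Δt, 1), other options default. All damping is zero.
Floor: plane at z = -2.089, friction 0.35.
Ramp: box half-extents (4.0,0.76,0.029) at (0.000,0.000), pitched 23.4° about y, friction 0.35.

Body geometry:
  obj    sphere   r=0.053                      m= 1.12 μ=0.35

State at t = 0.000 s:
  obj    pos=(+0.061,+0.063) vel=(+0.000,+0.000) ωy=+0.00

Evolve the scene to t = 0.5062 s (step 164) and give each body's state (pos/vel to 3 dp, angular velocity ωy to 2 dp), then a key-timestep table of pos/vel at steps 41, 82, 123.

State at t = 0.5062 s:
  obj    pos=(+0.518,-0.135) vel=(+1.805,-0.781) ωy=+37.11

Key-timestep trajectory:
   step    t(s)  obj.x    obj.z    obj.vx   obj.vz 
     41  0.1265   +0.090  +0.051  +0.451  -0.195
     82  0.2531   +0.175  +0.014  +0.903  -0.391
    123  0.3796   +0.318  -0.048  +1.354  -0.586


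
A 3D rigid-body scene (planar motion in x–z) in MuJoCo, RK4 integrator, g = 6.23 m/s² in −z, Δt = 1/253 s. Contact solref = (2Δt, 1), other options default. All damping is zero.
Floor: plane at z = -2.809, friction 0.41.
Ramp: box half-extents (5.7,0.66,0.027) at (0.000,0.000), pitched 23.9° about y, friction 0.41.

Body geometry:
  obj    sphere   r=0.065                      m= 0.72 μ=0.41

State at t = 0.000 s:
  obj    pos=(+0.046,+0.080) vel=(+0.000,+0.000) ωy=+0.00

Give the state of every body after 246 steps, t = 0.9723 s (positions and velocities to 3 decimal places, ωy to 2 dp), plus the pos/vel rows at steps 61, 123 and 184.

State at t = 0.9723 s:
  obj    pos=(+0.825,-0.265) vel=(+1.603,-0.710) ωy=+26.97

Key-timestep trajectory:
   step    t(s)  obj.x    obj.z    obj.vx   obj.vz 
     61  0.2411   +0.094  +0.059  +0.397  -0.176
    123  0.4862   +0.241  -0.006  +0.801  -0.355
    184  0.7273   +0.482  -0.113  +1.199  -0.531


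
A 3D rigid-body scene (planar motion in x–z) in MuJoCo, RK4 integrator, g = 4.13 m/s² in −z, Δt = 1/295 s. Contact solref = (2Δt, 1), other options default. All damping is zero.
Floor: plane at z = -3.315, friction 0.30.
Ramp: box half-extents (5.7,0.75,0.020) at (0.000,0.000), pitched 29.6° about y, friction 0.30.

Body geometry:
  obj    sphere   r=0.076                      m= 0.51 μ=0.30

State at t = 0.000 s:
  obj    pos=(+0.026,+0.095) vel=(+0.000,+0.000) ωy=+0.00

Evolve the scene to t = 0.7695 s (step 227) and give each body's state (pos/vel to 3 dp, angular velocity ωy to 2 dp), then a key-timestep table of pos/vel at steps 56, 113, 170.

State at t = 0.7695 s:
  obj    pos=(+0.401,-0.118) vel=(+0.975,-0.554) ωy=+14.75

Key-timestep trajectory:
   step    t(s)  obj.x    obj.z    obj.vx   obj.vz 
     56  0.1898   +0.049  +0.083  +0.241  -0.137
    113  0.3831   +0.119  +0.043  +0.485  -0.276
    170  0.5763   +0.237  -0.024  +0.730  -0.415


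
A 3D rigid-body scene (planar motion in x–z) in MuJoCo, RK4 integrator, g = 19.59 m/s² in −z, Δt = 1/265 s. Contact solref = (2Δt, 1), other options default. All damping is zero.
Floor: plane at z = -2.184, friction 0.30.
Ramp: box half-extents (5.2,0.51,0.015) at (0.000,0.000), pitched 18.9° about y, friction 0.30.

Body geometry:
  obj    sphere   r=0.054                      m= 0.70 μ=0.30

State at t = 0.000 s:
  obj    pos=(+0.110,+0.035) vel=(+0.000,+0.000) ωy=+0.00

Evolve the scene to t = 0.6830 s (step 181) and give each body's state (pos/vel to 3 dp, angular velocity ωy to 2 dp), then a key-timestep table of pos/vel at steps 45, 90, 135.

State at t = 0.6830 s:
  obj    pos=(+1.110,-0.307) vel=(+2.929,-1.003) ωy=+57.32

Key-timestep trajectory:
   step    t(s)  obj.x    obj.z    obj.vx   obj.vz 
     45  0.1698   +0.172  +0.014  +0.728  -0.249
     90  0.3396   +0.357  -0.049  +1.456  -0.499
    135  0.5094   +0.667  -0.155  +2.185  -0.748


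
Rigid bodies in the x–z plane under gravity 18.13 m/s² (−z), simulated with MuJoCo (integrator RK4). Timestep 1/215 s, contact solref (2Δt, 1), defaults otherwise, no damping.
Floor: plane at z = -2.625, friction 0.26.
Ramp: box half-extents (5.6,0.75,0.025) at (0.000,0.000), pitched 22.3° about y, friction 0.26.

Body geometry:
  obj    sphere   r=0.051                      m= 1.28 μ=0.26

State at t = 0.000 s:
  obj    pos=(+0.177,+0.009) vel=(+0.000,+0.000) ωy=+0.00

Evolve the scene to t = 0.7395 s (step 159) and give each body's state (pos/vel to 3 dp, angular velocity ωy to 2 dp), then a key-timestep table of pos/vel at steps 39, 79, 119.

State at t = 0.7395 s:
  obj    pos=(+1.421,-0.500) vel=(+3.362,-1.379) ωy=+71.24

Key-timestep trajectory:
   step    t(s)  obj.x    obj.z    obj.vx   obj.vz 
     39  0.1814   +0.252  -0.021  +0.825  -0.338
     79  0.3674   +0.484  -0.116  +1.671  -0.685
    119  0.5535   +0.874  -0.276  +2.516  -1.032


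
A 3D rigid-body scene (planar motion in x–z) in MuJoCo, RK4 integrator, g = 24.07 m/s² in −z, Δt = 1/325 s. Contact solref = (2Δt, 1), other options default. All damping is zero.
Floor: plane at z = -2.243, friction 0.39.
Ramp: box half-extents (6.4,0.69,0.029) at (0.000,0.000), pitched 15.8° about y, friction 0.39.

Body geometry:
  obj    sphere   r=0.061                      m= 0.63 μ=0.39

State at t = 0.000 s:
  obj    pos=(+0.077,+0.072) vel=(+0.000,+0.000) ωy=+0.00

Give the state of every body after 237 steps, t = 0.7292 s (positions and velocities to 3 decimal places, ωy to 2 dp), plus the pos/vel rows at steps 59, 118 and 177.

State at t = 0.7292 s:
  obj    pos=(+1.275,-0.267) vel=(+3.285,-0.929) ωy=+55.96

Key-timestep trajectory:
   step    t(s)  obj.x    obj.z    obj.vx   obj.vz 
     59  0.1815   +0.151  +0.051  +0.818  -0.231
    118  0.3631   +0.374  -0.012  +1.636  -0.463
    177  0.5446   +0.745  -0.117  +2.453  -0.694


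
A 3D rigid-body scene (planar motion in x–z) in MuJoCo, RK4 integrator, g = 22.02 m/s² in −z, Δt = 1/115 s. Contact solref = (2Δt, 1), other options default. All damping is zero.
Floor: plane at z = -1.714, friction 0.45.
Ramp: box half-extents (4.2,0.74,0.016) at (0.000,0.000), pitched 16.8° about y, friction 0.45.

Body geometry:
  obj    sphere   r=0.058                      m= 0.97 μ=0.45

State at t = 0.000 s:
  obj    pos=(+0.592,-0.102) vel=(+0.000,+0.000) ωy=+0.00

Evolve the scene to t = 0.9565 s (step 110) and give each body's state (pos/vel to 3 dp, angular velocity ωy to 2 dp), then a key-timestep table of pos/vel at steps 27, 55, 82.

State at t = 0.9565 s:
  obj    pos=(+2.583,-0.703) vel=(+4.161,-1.256) ωy=+74.97

Key-timestep trajectory:
   step    t(s)  obj.x    obj.z    obj.vx   obj.vz 
     27  0.2348   +0.712  -0.138  +1.022  -0.308
     55  0.4783   +1.090  -0.252  +2.081  -0.628
     82  0.7130   +1.698  -0.436  +3.102  -0.937


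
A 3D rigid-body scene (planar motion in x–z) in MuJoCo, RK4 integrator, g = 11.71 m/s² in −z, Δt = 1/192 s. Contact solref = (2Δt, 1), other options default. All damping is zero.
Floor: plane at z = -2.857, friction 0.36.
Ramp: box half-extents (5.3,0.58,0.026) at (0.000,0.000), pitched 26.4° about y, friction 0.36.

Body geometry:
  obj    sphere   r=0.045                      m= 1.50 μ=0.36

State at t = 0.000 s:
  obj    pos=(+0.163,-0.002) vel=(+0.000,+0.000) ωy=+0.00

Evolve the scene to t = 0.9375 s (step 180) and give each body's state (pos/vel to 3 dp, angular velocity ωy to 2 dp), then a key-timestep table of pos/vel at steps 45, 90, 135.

State at t = 0.9375 s:
  obj    pos=(+1.627,-0.728) vel=(+3.123,-1.550) ωy=+77.47

Key-timestep trajectory:
   step    t(s)  obj.x    obj.z    obj.vx   obj.vz 
     45  0.2344   +0.255  -0.047  +0.781  -0.388
     90  0.4688   +0.529  -0.183  +1.562  -0.775
    135  0.7031   +0.987  -0.411  +2.342  -1.163


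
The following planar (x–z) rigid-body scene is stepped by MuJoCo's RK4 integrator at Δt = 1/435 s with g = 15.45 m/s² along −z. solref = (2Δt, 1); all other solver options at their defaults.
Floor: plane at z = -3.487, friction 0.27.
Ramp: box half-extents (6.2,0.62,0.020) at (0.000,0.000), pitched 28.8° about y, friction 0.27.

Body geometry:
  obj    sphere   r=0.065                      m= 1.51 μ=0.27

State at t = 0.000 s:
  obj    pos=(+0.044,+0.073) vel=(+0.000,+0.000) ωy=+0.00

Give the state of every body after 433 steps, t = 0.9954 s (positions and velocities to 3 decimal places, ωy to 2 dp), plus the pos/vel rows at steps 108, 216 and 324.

State at t = 0.9954 s:
  obj    pos=(+2.352,-1.196) vel=(+4.638,-2.550) ωy=+81.41

Key-timestep trajectory:
   step    t(s)  obj.x    obj.z    obj.vx   obj.vz 
    108  0.2483   +0.188  -0.006  +1.157  -0.636
    216  0.4966   +0.618  -0.243  +2.314  -1.272
    324  0.7448   +1.336  -0.638  +3.470  -1.908


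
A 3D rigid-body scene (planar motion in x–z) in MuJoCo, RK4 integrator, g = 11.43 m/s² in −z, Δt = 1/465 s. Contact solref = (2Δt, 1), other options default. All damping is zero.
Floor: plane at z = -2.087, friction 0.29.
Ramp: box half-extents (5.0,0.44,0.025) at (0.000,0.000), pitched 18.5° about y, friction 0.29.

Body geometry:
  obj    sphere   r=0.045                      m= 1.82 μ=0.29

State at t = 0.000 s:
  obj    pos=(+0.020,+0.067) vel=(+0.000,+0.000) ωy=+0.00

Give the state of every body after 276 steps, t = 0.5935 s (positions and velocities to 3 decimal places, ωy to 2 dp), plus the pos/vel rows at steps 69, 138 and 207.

State at t = 0.5935 s:
  obj    pos=(+0.453,-0.078) vel=(+1.458,-0.488) ωy=+34.17

Key-timestep trajectory:
   step    t(s)  obj.x    obj.z    obj.vx   obj.vz 
     69  0.1484   +0.047  +0.058  +0.365  -0.122
    138  0.2968   +0.128  +0.031  +0.729  -0.244
    207  0.4452   +0.263  -0.014  +1.094  -0.366


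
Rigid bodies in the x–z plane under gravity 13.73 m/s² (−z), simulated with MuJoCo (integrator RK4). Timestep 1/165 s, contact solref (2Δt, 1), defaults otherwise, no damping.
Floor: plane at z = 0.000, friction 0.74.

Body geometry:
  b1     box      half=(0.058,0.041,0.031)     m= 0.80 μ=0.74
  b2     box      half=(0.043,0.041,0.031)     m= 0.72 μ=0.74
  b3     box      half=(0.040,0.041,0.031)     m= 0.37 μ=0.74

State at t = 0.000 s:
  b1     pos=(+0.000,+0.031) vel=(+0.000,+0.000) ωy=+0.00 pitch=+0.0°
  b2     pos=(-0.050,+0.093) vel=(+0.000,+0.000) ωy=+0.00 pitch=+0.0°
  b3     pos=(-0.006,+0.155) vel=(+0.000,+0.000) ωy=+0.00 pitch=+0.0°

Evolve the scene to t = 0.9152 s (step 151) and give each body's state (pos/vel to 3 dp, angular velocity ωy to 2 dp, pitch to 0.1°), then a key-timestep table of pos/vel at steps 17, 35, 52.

State at t = 0.9152 s:
  b1     pos=(+0.000,+0.031) vel=(+0.000,+0.000) ωy=+0.00 pitch=+0.0°
  b2     pos=(-0.050,+0.093) vel=(+0.000,+0.000) ωy=+0.00 pitch=-0.1°
  b3     pos=(+0.033,+0.102) vel=(+0.000,+0.000) ωy=+0.00 pitch=+90.0°

Key-timestep trajectory:
   step    t(s)  b1.x    b1.z    b1.vx   b1.vz   b2.x    b2.z    b2.vx   b2.vz   b3.x    b3.z    b3.vx   b3.vz 
     17  0.1030   +0.000  +0.031  +0.000  +0.000   -0.050  +0.093  +0.000  +0.000   -0.004  +0.155  +0.038  -0.003
     35  0.2121   +0.000  +0.031  +0.000  +0.000   -0.050  +0.093  -0.001  +0.000   +0.006  +0.152  +0.189  -0.085
     52  0.3152   +0.000  +0.031  +0.000  +0.000   -0.050  +0.093  +0.000  +0.000   +0.033  +0.103  +0.277  -1.098


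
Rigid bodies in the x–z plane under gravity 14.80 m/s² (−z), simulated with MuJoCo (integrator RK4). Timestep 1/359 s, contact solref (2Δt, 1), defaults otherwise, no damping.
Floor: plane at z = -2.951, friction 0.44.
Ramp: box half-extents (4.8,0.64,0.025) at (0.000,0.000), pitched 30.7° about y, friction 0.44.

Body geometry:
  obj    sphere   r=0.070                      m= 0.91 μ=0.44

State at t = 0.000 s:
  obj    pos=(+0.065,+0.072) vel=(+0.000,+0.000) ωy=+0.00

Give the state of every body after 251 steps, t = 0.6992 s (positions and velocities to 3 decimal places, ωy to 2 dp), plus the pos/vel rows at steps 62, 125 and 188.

State at t = 0.6992 s:
  obj    pos=(+1.199,-0.602) vel=(+3.245,-1.927) ωy=+53.90

Key-timestep trajectory:
   step    t(s)  obj.x    obj.z    obj.vx   obj.vz 
     62  0.1727   +0.134  +0.031  +0.802  -0.476
    125  0.3482   +0.346  -0.095  +1.616  -0.960
    188  0.5237   +0.701  -0.306  +2.430  -1.443


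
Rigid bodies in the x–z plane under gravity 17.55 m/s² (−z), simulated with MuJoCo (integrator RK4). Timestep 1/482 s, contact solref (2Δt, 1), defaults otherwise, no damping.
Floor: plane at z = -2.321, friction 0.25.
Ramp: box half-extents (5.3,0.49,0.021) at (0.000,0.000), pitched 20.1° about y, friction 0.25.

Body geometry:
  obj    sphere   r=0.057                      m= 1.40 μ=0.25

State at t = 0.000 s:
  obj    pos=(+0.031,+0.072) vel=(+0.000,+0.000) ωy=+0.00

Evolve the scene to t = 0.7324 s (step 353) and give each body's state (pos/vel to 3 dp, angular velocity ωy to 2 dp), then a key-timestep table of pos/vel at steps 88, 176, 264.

State at t = 0.7324 s:
  obj    pos=(+1.116,-0.325) vel=(+2.963,-1.084) ωy=+55.35

Key-timestep trajectory:
   step    t(s)  obj.x    obj.z    obj.vx   obj.vz 
     88  0.1826   +0.098  +0.047  +0.739  -0.270
    176  0.3651   +0.301  -0.027  +1.477  -0.541
    264  0.5477   +0.638  -0.150  +2.216  -0.811


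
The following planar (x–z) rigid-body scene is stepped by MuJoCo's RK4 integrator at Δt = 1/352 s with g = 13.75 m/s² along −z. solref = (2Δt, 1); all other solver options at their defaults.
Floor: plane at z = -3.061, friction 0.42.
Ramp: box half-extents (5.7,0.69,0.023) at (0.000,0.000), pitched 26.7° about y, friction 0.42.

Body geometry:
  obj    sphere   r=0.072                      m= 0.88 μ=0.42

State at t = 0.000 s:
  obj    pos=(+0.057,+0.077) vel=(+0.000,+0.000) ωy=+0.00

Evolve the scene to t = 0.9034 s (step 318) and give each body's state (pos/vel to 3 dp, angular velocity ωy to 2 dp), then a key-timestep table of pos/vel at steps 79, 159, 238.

State at t = 0.9034 s:
  obj    pos=(+1.666,-0.732) vel=(+3.562,-1.791) ωy=+55.36

Key-timestep trajectory:
   step    t(s)  obj.x    obj.z    obj.vx   obj.vz 
     79  0.2244   +0.157  +0.028  +0.885  -0.445
    159  0.4517   +0.460  -0.125  +1.781  -0.896
    238  0.6761   +0.958  -0.376  +2.666  -1.341


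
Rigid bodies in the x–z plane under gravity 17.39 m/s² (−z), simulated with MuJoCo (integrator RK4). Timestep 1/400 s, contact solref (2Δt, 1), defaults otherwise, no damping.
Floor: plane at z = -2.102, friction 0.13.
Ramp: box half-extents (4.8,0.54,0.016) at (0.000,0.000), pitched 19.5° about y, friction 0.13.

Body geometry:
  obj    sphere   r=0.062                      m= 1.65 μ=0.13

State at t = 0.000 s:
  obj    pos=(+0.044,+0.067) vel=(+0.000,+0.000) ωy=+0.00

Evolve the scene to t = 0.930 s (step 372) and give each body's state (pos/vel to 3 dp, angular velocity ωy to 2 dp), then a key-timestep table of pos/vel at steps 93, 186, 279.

State at t = 0.930 s:
  obj    pos=(+1.734,-0.531) vel=(+3.635,-1.287) ωy=+62.19

Key-timestep trajectory:
   step    t(s)  obj.x    obj.z    obj.vx   obj.vz 
     93  0.2325   +0.150  +0.030  +0.909  -0.322
    186  0.4650   +0.467  -0.083  +1.818  -0.644
    279  0.6975   +0.995  -0.270  +2.726  -0.965


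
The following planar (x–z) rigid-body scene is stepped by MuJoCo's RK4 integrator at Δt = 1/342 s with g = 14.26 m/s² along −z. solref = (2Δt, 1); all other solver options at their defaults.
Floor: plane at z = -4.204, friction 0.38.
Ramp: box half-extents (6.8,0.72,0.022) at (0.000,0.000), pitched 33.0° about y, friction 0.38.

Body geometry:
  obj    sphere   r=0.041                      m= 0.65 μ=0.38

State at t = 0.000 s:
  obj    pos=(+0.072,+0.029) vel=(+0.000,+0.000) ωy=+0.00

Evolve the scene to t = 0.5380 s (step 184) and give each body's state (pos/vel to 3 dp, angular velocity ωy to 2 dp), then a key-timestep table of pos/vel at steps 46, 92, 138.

State at t = 0.5380 s:
  obj    pos=(+0.745,-0.409) vel=(+2.503,-1.626) ωy=+72.78

Key-timestep trajectory:
   step    t(s)  obj.x    obj.z    obj.vx   obj.vz 
     46  0.1345   +0.114  +0.001  +0.626  -0.406
     92  0.2690   +0.240  -0.081  +1.252  -0.813
    138  0.4035   +0.451  -0.218  +1.877  -1.219


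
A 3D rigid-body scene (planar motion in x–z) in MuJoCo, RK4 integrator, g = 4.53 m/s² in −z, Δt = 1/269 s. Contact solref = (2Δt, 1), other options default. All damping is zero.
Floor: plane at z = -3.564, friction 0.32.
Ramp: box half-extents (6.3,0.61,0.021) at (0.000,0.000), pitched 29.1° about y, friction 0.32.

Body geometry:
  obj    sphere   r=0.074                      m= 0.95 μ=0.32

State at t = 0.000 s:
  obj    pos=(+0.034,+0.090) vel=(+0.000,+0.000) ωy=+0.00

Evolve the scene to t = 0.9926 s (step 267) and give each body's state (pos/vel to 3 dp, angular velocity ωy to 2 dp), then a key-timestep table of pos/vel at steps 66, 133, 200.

State at t = 0.9926 s:
  obj    pos=(+0.711,-0.287) vel=(+1.365,-0.760) ωy=+21.10

Key-timestep trajectory:
   step    t(s)  obj.x    obj.z    obj.vx   obj.vz 
     66  0.2454   +0.075  +0.067  +0.337  -0.188
    133  0.4944   +0.202  -0.004  +0.680  -0.378
    200  0.7435   +0.414  -0.122  +1.022  -0.569


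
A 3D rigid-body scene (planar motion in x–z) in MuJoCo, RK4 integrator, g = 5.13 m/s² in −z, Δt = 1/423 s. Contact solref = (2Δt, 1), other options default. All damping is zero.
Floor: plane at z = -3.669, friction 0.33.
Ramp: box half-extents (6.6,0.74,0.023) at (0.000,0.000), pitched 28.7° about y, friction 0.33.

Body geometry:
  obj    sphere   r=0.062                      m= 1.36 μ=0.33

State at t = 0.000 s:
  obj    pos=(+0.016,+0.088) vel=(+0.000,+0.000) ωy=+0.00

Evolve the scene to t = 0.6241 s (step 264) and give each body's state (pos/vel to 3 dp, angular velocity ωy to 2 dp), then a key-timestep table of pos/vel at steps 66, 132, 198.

State at t = 0.6241 s:
  obj    pos=(+0.317,-0.076) vel=(+0.963,-0.527) ωy=+17.71

Key-timestep trajectory:
   step    t(s)  obj.x    obj.z    obj.vx   obj.vz 
     66  0.1560   +0.035  +0.078  +0.241  -0.132
    132  0.3121   +0.091  +0.047  +0.482  -0.264
    198  0.4681   +0.185  -0.004  +0.723  -0.396


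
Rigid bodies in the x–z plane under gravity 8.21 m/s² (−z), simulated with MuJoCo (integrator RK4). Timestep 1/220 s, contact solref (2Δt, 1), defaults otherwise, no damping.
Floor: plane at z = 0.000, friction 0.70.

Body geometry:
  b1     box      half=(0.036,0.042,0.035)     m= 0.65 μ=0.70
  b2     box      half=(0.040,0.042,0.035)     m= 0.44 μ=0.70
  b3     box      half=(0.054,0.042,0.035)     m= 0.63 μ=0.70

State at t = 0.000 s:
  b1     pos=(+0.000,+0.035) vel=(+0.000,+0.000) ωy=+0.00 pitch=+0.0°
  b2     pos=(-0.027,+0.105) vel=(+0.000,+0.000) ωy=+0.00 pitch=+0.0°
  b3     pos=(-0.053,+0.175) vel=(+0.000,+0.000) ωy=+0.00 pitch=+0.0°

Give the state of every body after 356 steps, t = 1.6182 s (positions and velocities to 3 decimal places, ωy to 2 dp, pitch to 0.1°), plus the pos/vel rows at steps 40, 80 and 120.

State at t = 1.6182 s:
  b1     pos=(+0.000,+0.035) vel=(+0.000,+0.000) ωy=+0.00 pitch=+0.0°
  b2     pos=(-0.076,+0.040) vel=(+0.000,+0.000) ωy=+0.00 pitch=-90.0°
  b3     pos=(-0.263,+0.035) vel=(+0.000,+0.000) ωy=+0.00 pitch=+180.0°

Key-timestep trajectory:
   step    t(s)  b1.x    b1.z    b1.vx   b1.vz   b2.x    b2.z    b2.vx   b2.vz   b3.x    b3.z    b3.vx   b3.vz 
     40  0.1818   +0.000  +0.035  +0.000  +0.000   -0.032  +0.106  -0.062  +0.008   -0.067  +0.172  -0.178  -0.054
     80  0.3636   +0.000  +0.035  +0.000  +0.000   -0.058  +0.098  -0.246  -0.198   -0.130  +0.121  -0.467  -0.746
    120  0.5455   +0.000  +0.035  +0.000  +0.000   -0.075  +0.040  -0.045  -0.028   -0.216  +0.064  -0.424  -0.066
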